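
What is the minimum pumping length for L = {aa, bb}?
p = 3

For a finite language L, the pumping lemma holds vacuously if p > max|s| for s ∈ L.

The longest string in L = {aa, bb} has length 2.
If p = 3, then no string s ∈ L has |s| ≥ p, so the condition is vacuously true.

The minimum pumping length is p = 3.

Why no smaller p works: for any p ≤ 2, the longest string s ∈ L has |s| = 2 ≥ p, so it would
have to be pumpable; but pumping up (i = 2, 3, ...) produces ever longer strings, which cannot all lie in the
finite language L. So the pumping property fails for every p ≤ 2.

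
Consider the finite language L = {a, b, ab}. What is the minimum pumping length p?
p = 3

For a finite language L, the pumping lemma holds vacuously if p > max|s| for s ∈ L.

The longest string in L = {a, b, ab} has length 2.
If p = 3, then no string s ∈ L has |s| ≥ p, so the condition is vacuously true.

The minimum pumping length is p = 3.

Why no smaller p works: for any p ≤ 2, the longest string s ∈ L has |s| = 2 ≥ p, so it would
have to be pumpable; but pumping up (i = 2, 3, ...) produces ever longer strings, which cannot all lie in the
finite language L. So the pumping property fails for every p ≤ 2.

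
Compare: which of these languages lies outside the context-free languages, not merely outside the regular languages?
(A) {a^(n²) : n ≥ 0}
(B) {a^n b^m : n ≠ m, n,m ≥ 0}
(A) {a^(n²) : n ≥ 0}

(A) {a^(n²) : n ≥ 0} requires the CFL pumping lemma.

- {a^n b^m : n ≠ m, n,m ≥ 0} is context-free (but not regular)
  • Can be shown non-regular with the regular pumping lemma
  • After pumping a's, we can make n = m

- {a^(n²) : n ≥ 0} is NOT context-free
  • Requires the CFL pumping lemma to prove
  • Gaps between squares grow unboundedly

The CFL pumping lemma is "stronger" in that it can prove non-membership
in the larger class of context-free languages.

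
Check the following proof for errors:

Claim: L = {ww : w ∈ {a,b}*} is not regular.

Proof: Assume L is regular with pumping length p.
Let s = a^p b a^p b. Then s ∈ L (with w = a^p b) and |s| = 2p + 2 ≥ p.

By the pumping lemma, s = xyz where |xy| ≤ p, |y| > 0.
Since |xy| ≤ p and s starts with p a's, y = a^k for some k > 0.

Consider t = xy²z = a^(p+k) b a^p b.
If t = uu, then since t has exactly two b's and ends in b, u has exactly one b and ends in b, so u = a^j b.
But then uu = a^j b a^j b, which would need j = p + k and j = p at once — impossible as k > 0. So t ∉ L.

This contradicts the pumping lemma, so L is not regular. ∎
The proof is correct.

This proof is valid because:
1. s = a^p b a^p b is in L and is chosen in terms of p, so |s| ≥ p holds for every p
2. The decomposition analysis is correct: |xy| ≤ p forces y to lie inside the leading a's
3. The contradiction is valid: the argument shows a^(p+k) b a^p b cannot be split into two equal halves
4. The conclusion follows logically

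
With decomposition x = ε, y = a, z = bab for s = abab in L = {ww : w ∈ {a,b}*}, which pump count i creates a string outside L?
i = 2

xy²z = ε · aa · bab = aabab; aabab has odd length 5, so it cannot be written as ww and is not in L.
(Other choices also work, e.g. i = 0, 3; only i = 1 is guaranteed to stay in L since xy¹z = s.)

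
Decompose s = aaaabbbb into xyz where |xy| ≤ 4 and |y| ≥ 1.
x = 'aa', y = 'a', z = 'abbbb'

For s = aaaabbbb and p = 4, one valid decomposition is:
- x = 'aa' (length 2)
- y = 'a' (length 1)
- z = 'abbbb' (length 5)

Verification:
- xyz = 'aa' + 'a' + 'abbbb' = aaaabbbb ✓
- |xy| = 3 ≤ 4 ✓
- |y| = 1 > 0 ✓

All pumping lemma constraints are satisfied.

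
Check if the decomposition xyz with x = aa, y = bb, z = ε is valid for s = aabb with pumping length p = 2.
Violated: |xy| ≤ p

The decomposition x = aa, y = bb, z = ε for s = aabb with p = 2
violates the constraint: |xy| ≤ p

|xy| = |aabb| = 4 > 2 = p. The decomposition puts too many characters in xy.

Pumping lemma constraints:
1. xyz = s (decomposition is valid)
2. |xy| ≤ p
3. |y| > 0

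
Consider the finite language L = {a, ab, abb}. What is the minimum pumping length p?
p = 4

For a finite language L, the pumping lemma holds vacuously if p > max|s| for s ∈ L.

The longest string in L = {a, ab, abb} has length 3.
If p = 4, then no string s ∈ L has |s| ≥ p, so the condition is vacuously true.

The minimum pumping length is p = 4.

Why no smaller p works: for any p ≤ 3, the longest string s ∈ L has |s| = 3 ≥ p, so it would
have to be pumpable; but pumping up (i = 2, 3, ...) produces ever longer strings, which cannot all lie in the
finite language L. So the pumping property fails for every p ≤ 3.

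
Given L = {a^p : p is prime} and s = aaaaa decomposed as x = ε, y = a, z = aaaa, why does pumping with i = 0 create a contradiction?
xy⁰z = aaaa ∉ L

Pumping with i = 0 replaces y = a by y⁰ = ε:
- Original: s = xyz = aaaaa; aaaaa has length 5, which is prime, so it is in L
- Pumped: xy⁰z = ε · ε · aaaa = aaaa
- aaaa has length 4 = 2 × 2, which is not prime, so it is not in L

The pumping lemma would require xy⁰z ∈ L, so this decomposition yields a contradiction.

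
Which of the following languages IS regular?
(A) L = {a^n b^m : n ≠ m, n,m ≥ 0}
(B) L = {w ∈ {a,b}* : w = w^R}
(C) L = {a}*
(C) {a}*

(C) L = {a}* is regular.

This can be recognized by a finite automaton (DFA/NFA).
Regular expressions like {a}* define regular languages.

The other choices are not regular:
- {w ∈ {a,b}* : w = w^R}: After pumping, the string is no longer symmetric
- {a^n b^m : n ≠ m, n,m ≥ 0}: After pumping a's, we can make n = m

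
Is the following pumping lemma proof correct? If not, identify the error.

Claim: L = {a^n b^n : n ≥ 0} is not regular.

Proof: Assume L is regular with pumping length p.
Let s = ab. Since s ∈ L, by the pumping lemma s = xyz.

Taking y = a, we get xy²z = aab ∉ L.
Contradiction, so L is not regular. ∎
The proof is INCORRECT.

Error: The string s = ab may be shorter than p.
The pumping lemma only applies to strings with |s| ≥ p, and p is not under our control.
We must choose s in terms of p, e.g. s = a^p b^p, to ensure |s| ≥ p.
(The proof also fixes one particular y; a valid argument must handle every decomposition with |xy| ≤ p and |y| ≥ 1 — for s = a^p b^p this forces y = a^k, and then xy²z = a^(p+k) b^p ∉ L.)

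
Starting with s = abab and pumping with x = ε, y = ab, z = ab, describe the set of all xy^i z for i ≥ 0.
{xy^i z : i ≥ 0} = {(ab)^(i+1) : i ≥ 0} = {ab, abab, ababab, ...}

With x = ε, y = ab, z = ab: Pumping 'ab' gives strings of alternating a's and b's.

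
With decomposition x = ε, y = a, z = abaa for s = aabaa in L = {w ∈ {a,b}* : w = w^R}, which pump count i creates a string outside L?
i = 2

xy²z = ε · aa · abaa = aaabaa; aaabaa reversed is aabaaa ≠ aaabaa, so it is not a palindrome and is not in L.
(Other choices also work, e.g. i = 0, 3; only i = 1 is guaranteed to stay in L since xy¹z = s.)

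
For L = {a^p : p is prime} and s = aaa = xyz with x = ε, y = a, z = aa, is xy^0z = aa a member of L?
Yes

xy⁰z = ε · ε · aa = aa.
aa has length 2, which is prime, so it is in L.
(A single pumped string landing in L is not a contradiction by itself; a non-regularity proof needs some i for which xy^i z ∉ L, for every admissible decomposition.)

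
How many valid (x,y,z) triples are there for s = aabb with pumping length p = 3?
6

For s = 'aabb' with pumping length p = 3:

Constraints: |xy| ≤ 3, |y| > 0

Valid decompositions (|xy| ≤ p, |y| ≥ 1):
  • x='', y='a', z='abb'
  • x='a', y='a', z='bb'
  • x='', y='aa', z='bb'
  • x='aa', y='b', z='b'
  • x='a', y='ab', z='b'
  • x='', y='aab', z='b'

Total count: 6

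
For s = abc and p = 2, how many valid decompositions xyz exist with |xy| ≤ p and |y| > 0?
3

For s = 'abc' with pumping length p = 2:

Constraints: |xy| ≤ 2, |y| > 0

Valid decompositions (|xy| ≤ p, |y| ≥ 1):
  • x='', y='a', z='bc'
  • x='a', y='b', z='c'
  • x='', y='ab', z='c'

Total count: 3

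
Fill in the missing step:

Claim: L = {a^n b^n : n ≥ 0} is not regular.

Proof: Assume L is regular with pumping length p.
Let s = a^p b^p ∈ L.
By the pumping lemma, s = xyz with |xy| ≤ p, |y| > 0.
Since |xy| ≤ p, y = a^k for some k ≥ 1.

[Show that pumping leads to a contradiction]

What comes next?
Consider xy²z = a^(p+k) b^p.

Since k ≥ 1, we have p + k > p.
So xy²z has more a's than b's: (p+k) a's vs p b's.
This means xy²z ∉ L because a^n b^n requires equal counts.

This contradicts the pumping lemma which states xy²z ∈ L.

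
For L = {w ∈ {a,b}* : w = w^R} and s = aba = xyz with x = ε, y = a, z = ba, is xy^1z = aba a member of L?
Yes

xy¹z = ε · a · ba = aba.
aba reversed is aba, the same string, so it is a palindrome and is in L.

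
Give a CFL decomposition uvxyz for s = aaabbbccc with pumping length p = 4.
u='aa', v='a', x='bb', y='b', z='ccc'

For s = aaabbbccc with pumping length p = 4:

One valid decomposition:
- u = 'aa'
- v = 'a'
- x = 'bb'
- y = 'b'
- z = 'ccc'

Verification:
- uvxyz = 'aa' + 'a' + 'bb' + 'b' + 'ccc' = aaabbbccc ✓
- |vxy| = |'abbb'| = 4 ≤ 4 ✓
- |vy| = |'ab'| = 2 > 0 ✓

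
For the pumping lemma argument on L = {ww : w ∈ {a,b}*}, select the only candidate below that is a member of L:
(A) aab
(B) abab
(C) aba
(B) abab

The pumping lemma is applied to a string s that lies in L, so first check membership of each option:
- (A) aab has odd length 3, so it cannot be written as ww and is not in L ✗
- (B) abab splits into halves ab · ab, which are equal, so it is in L (w = ab) ✓
- (C) aba has odd length 3, so it cannot be written as ww and is not in L ✗

Only (B) abab is in L, so it is the only candidate that could play the role of s.
(In a complete proof one picks s in terms of the pumping length p so that |s| ≥ p is guaranteed; a fixed string like abab illustrates the shape of such an s.)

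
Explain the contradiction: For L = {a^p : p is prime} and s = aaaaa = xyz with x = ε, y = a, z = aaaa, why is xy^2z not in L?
xy²z = aaaaaa ∉ L

Pumping with i = 2 replaces y = a by y² = aa:
- Original: s = xyz = aaaaa; aaaaa has length 5, which is prime, so it is in L
- Pumped: xy²z = ε · aa · aaaa = aaaaaa
- aaaaaa has length 6 = 2 × 3, which is not prime, so it is not in L

The pumping lemma would require xy²z ∈ L, so this decomposition yields a contradiction.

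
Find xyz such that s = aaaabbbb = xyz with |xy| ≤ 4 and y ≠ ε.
x = 'a', y = 'a', z = 'aabbbb'

For s = aaaabbbb and p = 4, one valid decomposition is:
- x = 'a' (length 1)
- y = 'a' (length 1)
- z = 'aabbbb' (length 6)

Verification:
- xyz = 'a' + 'a' + 'aabbbb' = aaaabbbb ✓
- |xy| = 2 ≤ 4 ✓
- |y| = 1 > 0 ✓

All pumping lemma constraints are satisfied.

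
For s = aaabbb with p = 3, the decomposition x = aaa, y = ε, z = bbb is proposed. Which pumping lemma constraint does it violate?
Violated: |y| > 0

The decomposition x = aaa, y = ε, z = bbb for s = aaabbb with p = 3
violates the constraint: |y| > 0

|y| = 0, but the pumping lemma requires |y| > 0 (y must be non-empty).

Pumping lemma constraints:
1. xyz = s (decomposition is valid)
2. |xy| ≤ p
3. |y| > 0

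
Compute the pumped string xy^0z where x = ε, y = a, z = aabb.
aabb

Given x = '', y = 'a', z = 'aabb' and i = 0:

xy^0z = x + y·y·...·y (0 times) + z
       = '' + 'a'^0 + 'aabb'
       = '' + '' + 'aabb'
       = 'aabb'

The pumped string is 'aabb' with length 4.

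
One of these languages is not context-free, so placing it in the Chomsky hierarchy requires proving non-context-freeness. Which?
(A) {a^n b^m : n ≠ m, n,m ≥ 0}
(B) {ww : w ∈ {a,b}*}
(B) {ww : w ∈ {a,b}*}

(B) {ww : w ∈ {a,b}*} requires the CFL pumping lemma.

- {a^n b^m : n ≠ m, n,m ≥ 0} is context-free (but not regular)
  • Can be shown non-regular with the regular pumping lemma
  • After pumping a's, we can make n = m

- {ww : w ∈ {a,b}*} is NOT context-free
  • Requires the CFL pumping lemma to prove
  • Even a PDA cannot compare two arbitrary halves symbol by symbol; CFL pumping on a^p b^p a^p b^p fails

The CFL pumping lemma is "stronger" in that it can prove non-membership
in the larger class of context-free languages.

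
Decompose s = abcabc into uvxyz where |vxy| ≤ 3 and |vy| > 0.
u='ab', v='c', x='a', y='b', z='c'

For s = abcabc with pumping length p = 3:

One valid decomposition:
- u = 'ab'
- v = 'c'
- x = 'a'
- y = 'b'
- z = 'c'

Verification:
- uvxyz = 'ab' + 'c' + 'a' + 'b' + 'c' = abcabc ✓
- |vxy| = |'cab'| = 3 ≤ 3 ✓
- |vy| = |'cb'| = 2 > 0 ✓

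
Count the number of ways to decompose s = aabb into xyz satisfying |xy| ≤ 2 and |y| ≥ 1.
3

For s = 'aabb' with pumping length p = 2:

Constraints: |xy| ≤ 2, |y| > 0

Valid decompositions (|xy| ≤ p, |y| ≥ 1):
  • x='', y='a', z='abb'
  • x='a', y='a', z='bb'
  • x='', y='aa', z='bb'

Total count: 3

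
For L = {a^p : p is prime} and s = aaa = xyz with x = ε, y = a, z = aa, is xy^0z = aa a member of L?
Yes

xy⁰z = ε · ε · aa = aa.
aa has length 2, which is prime, so it is in L.
(A single pumped string landing in L is not a contradiction by itself; a non-regularity proof needs some i for which xy^i z ∉ L, for every admissible decomposition.)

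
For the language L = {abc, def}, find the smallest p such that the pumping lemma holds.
p = 4

For a finite language L, the pumping lemma holds vacuously if p > max|s| for s ∈ L.

The longest string in L = {abc, def} has length 3.
If p = 4, then no string s ∈ L has |s| ≥ p, so the condition is vacuously true.

The minimum pumping length is p = 4.

Why no smaller p works: for any p ≤ 3, the longest string s ∈ L has |s| = 3 ≥ p, so it would
have to be pumpable; but pumping up (i = 2, 3, ...) produces ever longer strings, which cannot all lie in the
finite language L. So the pumping property fails for every p ≤ 3.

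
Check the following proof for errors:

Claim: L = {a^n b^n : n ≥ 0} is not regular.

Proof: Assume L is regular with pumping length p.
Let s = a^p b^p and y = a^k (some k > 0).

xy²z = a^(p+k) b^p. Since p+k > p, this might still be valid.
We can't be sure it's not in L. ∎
The proof is INCORRECT.

Error: The conclusion is wrong.
xy²z = a^(p+k) b^p is definitely NOT in L because the number of a's (p+k) ≠ number of b's (p).
The proof incorrectly doubts what is actually a valid contradiction.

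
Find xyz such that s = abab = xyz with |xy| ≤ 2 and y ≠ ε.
x = '', y = 'ab', z = 'ab'

For s = abab and p = 2, one valid decomposition is:
- x = '' (length 0)
- y = 'ab' (length 2)
- z = 'ab' (length 2)

Verification:
- xyz = '' + 'ab' + 'ab' = abab ✓
- |xy| = 2 ≤ 2 ✓
- |y| = 2 > 0 ✓

All pumping lemma constraints are satisfied.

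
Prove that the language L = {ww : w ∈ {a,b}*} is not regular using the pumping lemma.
Assume for contradiction that L is regular, and let p ≥ 1 be the pumping length given by the pumping lemma.
Choose s = a^p b a^p b. Then s ∈ L (take w = a^p b) and |s| = 2p + 2 ≥ p.
By the pumping lemma, s = xyz for some x, y, z with |xy| ≤ p, |y| ≥ 1, and xy^i z ∈ L for every i ≥ 0.
Since |xy| ≤ p and the first p symbols of s are all a's, y = a^k for some k with 1 ≤ k ≤ p.

Take i = 2: t = xy²z = a^(p + k) b a^p b.
Suppose t = uu for some string u. The string t contains exactly two b's and ends in b, so u contains exactly one b and ends in b; hence u = a^j b for some j, and uu = a^j b a^j b. Comparing with t = a^(p + k) b a^p b forces j = p + k (first block) and j = p (second block), which is impossible since k ≥ 1. So t ∉ L.

This contradicts the pumping lemma, which requires xy^i z ∈ L for all i ≥ 0.
Hence L = {ww : w ∈ {a,b}*} is not regular. ∎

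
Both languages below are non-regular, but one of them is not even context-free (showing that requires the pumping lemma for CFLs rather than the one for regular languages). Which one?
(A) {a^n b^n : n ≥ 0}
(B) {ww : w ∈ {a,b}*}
(B) {ww : w ∈ {a,b}*}

(B) {ww : w ∈ {a,b}*} requires the CFL pumping lemma.

- {a^n b^n : n ≥ 0} is context-free (but not regular)
  • Can be shown non-regular with the regular pumping lemma
  • After pumping, the number of a's and b's become unequal

- {ww : w ∈ {a,b}*} is NOT context-free
  • Requires the CFL pumping lemma to prove
  • Even a PDA cannot compare two arbitrary halves symbol by symbol; CFL pumping on a^p b^p a^p b^p fails

The CFL pumping lemma is "stronger" in that it can prove non-membership
in the larger class of context-free languages.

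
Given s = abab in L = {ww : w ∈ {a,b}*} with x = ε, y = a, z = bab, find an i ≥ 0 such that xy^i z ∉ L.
i = 2

xy²z = ε · aa · bab = aabab; aabab has odd length 5, so it cannot be written as ww and is not in L.
(Other choices also work, e.g. i = 0, 3; only i = 1 is guaranteed to stay in L since xy¹z = s.)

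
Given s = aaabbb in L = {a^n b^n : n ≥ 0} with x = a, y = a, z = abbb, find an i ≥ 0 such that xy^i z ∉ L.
i = 2

xy²z = a · aa · abbb = aaaabbb; aaaabbb has 4 a's and 3 b's; 4 ≠ 3, so it is not in L.
(Other choices also work, e.g. i = 0, 3; only i = 1 is guaranteed to stay in L since xy¹z = s.)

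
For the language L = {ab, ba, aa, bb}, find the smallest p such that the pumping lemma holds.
p = 3

For a finite language L, the pumping lemma holds vacuously if p > max|s| for s ∈ L.

The longest string in L = {ab, ba, aa, bb} has length 2.
If p = 3, then no string s ∈ L has |s| ≥ p, so the condition is vacuously true.

The minimum pumping length is p = 3.

Why no smaller p works: for any p ≤ 2, the longest string s ∈ L has |s| = 2 ≥ p, so it would
have to be pumpable; but pumping up (i = 2, 3, ...) produces ever longer strings, which cannot all lie in the
finite language L. So the pumping property fails for every p ≤ 2.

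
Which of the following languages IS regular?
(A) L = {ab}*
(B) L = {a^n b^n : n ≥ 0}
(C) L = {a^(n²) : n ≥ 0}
(A) {ab}*

(A) L = {ab}* is regular.

This can be recognized by a finite automaton (DFA/NFA).
Regular expressions like {ab}* define regular languages.

The other choices are not regular:
- {a^(n²) : n ≥ 0}: After pumping, length is no longer a perfect square
- {a^n b^n : n ≥ 0}: After pumping, the number of a's and b's become unequal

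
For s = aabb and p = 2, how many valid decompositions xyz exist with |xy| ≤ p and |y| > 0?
3

For s = 'aabb' with pumping length p = 2:

Constraints: |xy| ≤ 2, |y| > 0

Valid decompositions (|xy| ≤ p, |y| ≥ 1):
  • x='', y='a', z='abb'
  • x='a', y='a', z='bb'
  • x='', y='aa', z='bb'

Total count: 3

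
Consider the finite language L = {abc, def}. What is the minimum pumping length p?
p = 4

For a finite language L, the pumping lemma holds vacuously if p > max|s| for s ∈ L.

The longest string in L = {abc, def} has length 3.
If p = 4, then no string s ∈ L has |s| ≥ p, so the condition is vacuously true.

The minimum pumping length is p = 4.

Why no smaller p works: for any p ≤ 3, the longest string s ∈ L has |s| = 3 ≥ p, so it would
have to be pumpable; but pumping up (i = 2, 3, ...) produces ever longer strings, which cannot all lie in the
finite language L. So the pumping property fails for every p ≤ 3.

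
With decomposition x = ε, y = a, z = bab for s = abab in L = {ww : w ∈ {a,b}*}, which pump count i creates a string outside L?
i = 2

xy²z = ε · aa · bab = aabab; aabab has odd length 5, so it cannot be written as ww and is not in L.
(Other choices also work, e.g. i = 0, 3; only i = 1 is guaranteed to stay in L since xy¹z = s.)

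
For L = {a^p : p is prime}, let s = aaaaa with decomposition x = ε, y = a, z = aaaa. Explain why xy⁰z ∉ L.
xy⁰z = aaaa ∉ L

Pumping with i = 0 replaces y = a by y⁰ = ε:
- Original: s = xyz = aaaaa; aaaaa has length 5, which is prime, so it is in L
- Pumped: xy⁰z = ε · ε · aaaa = aaaa
- aaaa has length 4 = 2 × 2, which is not prime, so it is not in L

The pumping lemma would require xy⁰z ∈ L, so this decomposition yields a contradiction.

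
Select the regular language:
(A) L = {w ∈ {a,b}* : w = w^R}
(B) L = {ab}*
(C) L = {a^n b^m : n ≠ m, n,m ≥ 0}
(B) {ab}*

(B) L = {ab}* is regular.

This can be recognized by a finite automaton (DFA/NFA).
Regular expressions like {ab}* define regular languages.

The other choices are not regular:
- {a^n b^m : n ≠ m, n,m ≥ 0}: After pumping a's, we can make n = m
- {w ∈ {a,b}* : w = w^R}: After pumping, the string is no longer symmetric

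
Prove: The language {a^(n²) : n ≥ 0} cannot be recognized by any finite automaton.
Assume for contradiction that L is regular, and let p ≥ 1 be the pumping length given by the pumping lemma.
Choose s = a^(p²). Then s ∈ L and |s| = p² ≥ p.
By the pumping lemma, s = xyz for some x, y, z with |xy| ≤ p, |y| ≥ 1, and xy^i z ∈ L for every i ≥ 0.
Here y = a^k for some k with 1 ≤ k ≤ |xy| ≤ p.

Take i = 2: |xy²z| = p² + k.
Now p² < p² + k ≤ p² + p < p² + 2p + 1 = (p + 1)².
So |xy²z| lies strictly between the consecutive squares p² and (p + 1)², hence is not a perfect square, and xy²z ∉ L.

This contradicts the pumping lemma, which requires xy^i z ∈ L for all i ≥ 0.
Hence L = {a^(n²) : n ≥ 0} is not regular. ∎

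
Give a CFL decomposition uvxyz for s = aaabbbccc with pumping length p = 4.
u='aa', v='a', x='bb', y='b', z='ccc'

For s = aaabbbccc with pumping length p = 4:

One valid decomposition:
- u = 'aa'
- v = 'a'
- x = 'bb'
- y = 'b'
- z = 'ccc'

Verification:
- uvxyz = 'aa' + 'a' + 'bb' + 'b' + 'ccc' = aaabbbccc ✓
- |vxy| = |'abbb'| = 4 ≤ 4 ✓
- |vy| = |'ab'| = 2 > 0 ✓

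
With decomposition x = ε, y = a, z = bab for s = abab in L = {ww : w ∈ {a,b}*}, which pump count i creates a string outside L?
i = 3

xy³z = ε · aaa · bab = aaabab; aaabab has length 6; its halves are aaa and bab, which differ, so it is not in L.
(Other choices also work, e.g. i = 0, 2; only i = 1 is guaranteed to stay in L since xy¹z = s.)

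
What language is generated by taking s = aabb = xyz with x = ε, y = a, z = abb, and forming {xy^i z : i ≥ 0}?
{xy^i z : i ≥ 0} = {a^(i+1) b^2 : i ≥ 0} = {abb, aabb, aaabb, ...}

With x = ε, y = a, z = abb: Starting with aabb and pumping the first 'a' (z = abb keeps the second 'a'), we get strings with i+1 a's followed by 2 b's for i = 0, 1, 2, ...; note bb is not produced because z always contributes one a.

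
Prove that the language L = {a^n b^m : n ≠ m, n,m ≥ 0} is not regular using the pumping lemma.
Assume for contradiction that L is regular, and let p ≥ 1 be the pumping length given by the pumping lemma.
Choose s = a^p b^(p + p!). Then s ∈ L because p ≠ p + p! (as p! ≥ 1), and |s| ≥ p.
By the pumping lemma, s = xyz for some x, y, z with |xy| ≤ p, |y| ≥ 1, and xy^i z ∈ L for every i ≥ 0.
Since |xy| ≤ p and the first p symbols of s are all a's, y = a^k for some k with 1 ≤ k ≤ p.
For every i ≥ 0, xy^i z = a^(p + (i − 1)k) b^(p + p!).

Because 1 ≤ k ≤ p, k divides p!. Let t = p!/k (a positive integer) and take i = t + 1.
Then the number of a's is p + tk = p + p!, which equals the number of b's.
So xy^(t+1) z = a^(p + p!) b^(p + p!) has equally many a's and b's and is NOT in L.

This contradicts the pumping lemma, which requires xy^i z ∈ L for all i ≥ 0.
Hence L = {a^n b^m : n ≠ m, n,m ≥ 0} is not regular. ∎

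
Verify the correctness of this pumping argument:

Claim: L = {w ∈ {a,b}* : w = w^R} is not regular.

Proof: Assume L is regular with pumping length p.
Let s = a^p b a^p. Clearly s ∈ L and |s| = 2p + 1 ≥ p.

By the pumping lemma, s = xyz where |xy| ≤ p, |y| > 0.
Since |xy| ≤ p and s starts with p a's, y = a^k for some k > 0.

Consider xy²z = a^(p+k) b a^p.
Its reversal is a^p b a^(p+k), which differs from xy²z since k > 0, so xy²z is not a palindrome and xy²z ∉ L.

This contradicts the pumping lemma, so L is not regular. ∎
The proof is correct.

This proof is valid because:
1. s = a^p b a^p is in L and is chosen in terms of p, so |s| ≥ p holds for every p
2. The decomposition analysis is correct: |xy| ≤ p forces y to lie inside the leading a's
3. The contradiction is valid: a^(p+k) b a^p has more a's before the b than after it, so it is not a palindrome
4. The conclusion follows logically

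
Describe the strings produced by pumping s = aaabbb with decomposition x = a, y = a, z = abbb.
{xy^i z : i ≥ 0} = {a^(2+i) b^3 : i ≥ 0} = {aabbb, aaabbb, aaaabbb, ...}

With x = a, y = a, z = abbb: Starting with aaabbb and pumping the second 'a', we get strings with 2+i a's followed by 3 b's for i = 0, 1, 2, ...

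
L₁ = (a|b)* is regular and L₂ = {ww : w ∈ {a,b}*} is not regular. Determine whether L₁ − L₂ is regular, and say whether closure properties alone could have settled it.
No — L₁ − L₂ is not regular.

L₁ − L₂ is the complement of {ww} within {a,b}*. If it were regular, its complement {ww} would be regular as well (regular languages are closed under complement) — contradiction. So L₁ − L₂ is not regular.

Note that the bare facts "L₁ regular, L₂ non-regular" do not settle the question by themselves: the closure of regular languages under ∪, ∩, complement and difference applies only when BOTH operands are regular. With a non-regular operand the result can come out regular or non-regular depending on the specific languages, so one has to work out L₁ − L₂ for this particular pair, as above.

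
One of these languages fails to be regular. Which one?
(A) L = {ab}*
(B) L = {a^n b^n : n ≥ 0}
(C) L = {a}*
(B) {a^n b^n : n ≥ 0}

(B) L = {a^n b^n : n ≥ 0} is NOT regular.

The pumping lemma can be used to prove this:
After pumping, the number of a's and b's become unequal

The other languages are regular because they can be recognized by finite automata.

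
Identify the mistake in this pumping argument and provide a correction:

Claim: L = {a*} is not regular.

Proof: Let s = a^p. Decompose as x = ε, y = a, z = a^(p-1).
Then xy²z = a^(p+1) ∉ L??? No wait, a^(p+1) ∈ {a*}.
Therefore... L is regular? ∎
Error: The proof attempts to show a*  is not regular, but a* IS regular!

Correction: a* is a regular language (recognized by a simple DFA with one accepting state and self-loop on 'a'). The pumping lemma can only prove non-regularity, not regularity. For regular languages, pumping always works.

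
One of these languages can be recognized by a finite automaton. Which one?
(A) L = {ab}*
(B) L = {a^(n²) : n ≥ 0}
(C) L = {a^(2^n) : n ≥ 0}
(A) {ab}*

(A) L = {ab}* is regular.

This can be recognized by a finite automaton (DFA/NFA).
Regular expressions like {ab}* define regular languages.

The other choices are not regular:
- {a^(2^n) : n ≥ 0}: After pumping, length is no longer a power of 2
- {a^(n²) : n ≥ 0}: After pumping, length is no longer a perfect square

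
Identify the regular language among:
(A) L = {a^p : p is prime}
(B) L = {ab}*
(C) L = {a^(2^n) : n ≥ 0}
(B) {ab}*

(B) L = {ab}* is regular.

This can be recognized by a finite automaton (DFA/NFA).
Regular expressions like {ab}* define regular languages.

The other choices are not regular:
- {a^p : p is prime}: After pumping, the length becomes composite
- {a^(2^n) : n ≥ 0}: After pumping, length is no longer a power of 2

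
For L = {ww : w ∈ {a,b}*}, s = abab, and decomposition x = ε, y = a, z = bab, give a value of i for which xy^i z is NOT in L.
i = 2

xy²z = ε · aa · bab = aabab; aabab has odd length 5, so it cannot be written as ww and is not in L.
(Other choices also work, e.g. i = 0, 3; only i = 1 is guaranteed to stay in L since xy¹z = s.)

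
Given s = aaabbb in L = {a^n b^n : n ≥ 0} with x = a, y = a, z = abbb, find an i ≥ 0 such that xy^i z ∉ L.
i = 0

xy⁰z = a · ε · abbb = aabbb; aabbb has 2 a's and 3 b's; 2 ≠ 3, so it is not in L.
(Other choices also work, e.g. i = 2, 3; only i = 1 is guaranteed to stay in L since xy¹z = s.)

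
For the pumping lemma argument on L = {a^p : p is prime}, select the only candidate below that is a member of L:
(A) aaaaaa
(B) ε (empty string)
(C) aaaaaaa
(C) aaaaaaa

The pumping lemma is applied to a string s that lies in L, so first check membership of each option:
- (A) aaaaaa has length 6 = 2 × 3, which is not prime, so it is not in L ✗
- (B) ε has length 0, which is not prime, so it is not in L ✗
- (C) aaaaaaa has length 7, which is prime, so it is in L ✓

Only (C) aaaaaaa is in L, so it is the only candidate that could play the role of s.
(In a complete proof one picks s in terms of the pumping length p so that |s| ≥ p is guaranteed; a fixed string like aaaaaaa illustrates the shape of such an s.)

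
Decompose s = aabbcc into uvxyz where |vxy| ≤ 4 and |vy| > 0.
u='a', v='a', x='bb', y='c', z='c'

For s = aabbcc with pumping length p = 4:

One valid decomposition:
- u = 'a'
- v = 'a'
- x = 'bb'
- y = 'c'
- z = 'c'

Verification:
- uvxyz = 'a' + 'a' + 'bb' + 'c' + 'c' = aabbcc ✓
- |vxy| = |'abbc'| = 4 ≤ 4 ✓
- |vy| = |'ac'| = 2 > 0 ✓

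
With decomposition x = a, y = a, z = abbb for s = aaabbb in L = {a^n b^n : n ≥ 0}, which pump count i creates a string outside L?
i = 0

xy⁰z = a · ε · abbb = aabbb; aabbb has 2 a's and 3 b's; 2 ≠ 3, so it is not in L.
(Other choices also work, e.g. i = 2, 3; only i = 1 is guaranteed to stay in L since xy¹z = s.)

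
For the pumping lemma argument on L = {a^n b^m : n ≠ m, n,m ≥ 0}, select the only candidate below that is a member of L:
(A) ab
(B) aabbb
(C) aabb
(B) aabbb

The pumping lemma is applied to a string s that lies in L, so first check membership of each option:
- (A) ab = a^1 b^1 has n = m = 1, so it is not in L ✗
- (B) aabbb = a^2 b^3 with 2 ≠ 3, so it is in L ✓
- (C) aabb = a^2 b^2 has n = m = 2, so it is not in L ✗

Only (B) aabbb is in L, so it is the only candidate that could play the role of s.
(In a complete proof one picks s in terms of the pumping length p so that |s| ≥ p is guaranteed; a fixed string like aabbb illustrates the shape of such an s.)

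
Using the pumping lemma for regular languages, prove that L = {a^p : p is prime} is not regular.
Assume for contradiction that L is regular, and let p ≥ 1 be the pumping length given by the pumping lemma.
Choose a prime q with q ≥ p (one exists because there are infinitely many primes) and let s = a^q. Then s ∈ L and |s| = q ≥ p.
By the pumping lemma, s = xyz for some x, y, z with |xy| ≤ p, |y| ≥ 1, and xy^i z ∈ L for every i ≥ 0.
Here y = a^k for some k with 1 ≤ k ≤ p, and xy^i z = a^(q + (i − 1)k) for every i ≥ 0.

Take i = q + 1: |xy^(q+1) z| = q + qk = q(k + 1).
Both factors satisfy q ≥ 2 and k + 1 ≥ 2, so q(k + 1) is composite, and xy^(q+1) z ∉ L.

This contradicts the pumping lemma, which requires xy^i z ∈ L for all i ≥ 0.
Hence L = {a^p : p is prime} is not regular. ∎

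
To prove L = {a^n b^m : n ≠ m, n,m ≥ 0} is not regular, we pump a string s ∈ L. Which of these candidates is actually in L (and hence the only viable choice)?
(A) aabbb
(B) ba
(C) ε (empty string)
(A) aabbb

The pumping lemma is applied to a string s that lies in L, so first check membership of each option:
- (A) aabbb = a^2 b^3 with 2 ≠ 3, so it is in L ✓
- (B) ba has an a after a b, so it is not of the form a^n b^m and is not in L ✗
- (C) ε = a^0 b^0 has n = m = 0, so it is not in L ✗

Only (A) aabbb is in L, so it is the only candidate that could play the role of s.
(In a complete proof one picks s in terms of the pumping length p so that |s| ≥ p is guaranteed; a fixed string like aabbb illustrates the shape of such an s.)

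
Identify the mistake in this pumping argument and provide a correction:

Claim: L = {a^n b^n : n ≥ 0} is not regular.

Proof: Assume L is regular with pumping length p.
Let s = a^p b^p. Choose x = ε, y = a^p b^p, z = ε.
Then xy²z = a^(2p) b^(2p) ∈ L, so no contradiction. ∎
Error: The decomposition violates |xy| ≤ p. With y = a^p b^p, |xy| = |y| = 2p > p. (The proof also miscomputes xy²z, which would be a^p b^p a^p b^p rather than a^(2p) b^(2p), and it wrongly treats one harmless decomposition as settling the matter — the prover does not get to choose the decomposition.)

Correction: The pumping lemma requires |xy| ≤ p, and the argument must handle every decomposition satisfying |xy| ≤ p, |y| ≥ 1. Since s starts with p a's, any such y consists only of a's, say y = a^k with k ≥ 1. Then xy²z = a^(p+k) b^p has unequal numbers of a's and b's, so xy²z ∉ L — the required contradiction.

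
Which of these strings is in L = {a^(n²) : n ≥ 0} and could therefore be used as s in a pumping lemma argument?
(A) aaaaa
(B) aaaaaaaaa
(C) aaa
(B) aaaaaaaaa

The pumping lemma is applied to a string s that lies in L, so first check membership of each option:
- (A) aaaaa has length 5, strictly between 2² = 4 and 3² = 9, so it is not in L ✗
- (B) aaaaaaaaa has length 9 = 3², a perfect square, so it is in L ✓
- (C) aaa has length 3, strictly between 1² = 1 and 2² = 4, so it is not in L ✗

Only (B) aaaaaaaaa is in L, so it is the only candidate that could play the role of s.
(In a complete proof one picks s in terms of the pumping length p so that |s| ≥ p is guaranteed; a fixed string like aaaaaaaaa illustrates the shape of such an s.)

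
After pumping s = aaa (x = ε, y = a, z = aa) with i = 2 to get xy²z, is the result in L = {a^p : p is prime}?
No

xy²z = ε · aa · aa = aaaa.
aaaa has length 4 = 2 × 2, which is not prime, so it is not in L.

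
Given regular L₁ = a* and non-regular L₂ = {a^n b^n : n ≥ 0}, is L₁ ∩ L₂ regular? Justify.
Yes — L₁ ∩ L₂ is regular.

A string of a* contains no b's, and the only string of {a^n b^n} with no b's is ε (n = 0). So L₁ ∩ L₂ = {ε}, a finite language, which is regular.

Note that the bare facts "L₁ regular, L₂ non-regular" do not settle the question by themselves: the closure of regular languages under ∪, ∩, complement and difference applies only when BOTH operands are regular. With a non-regular operand the result can come out regular or non-regular depending on the specific languages, so one has to work out L₁ ∩ L₂ for this particular pair, as above.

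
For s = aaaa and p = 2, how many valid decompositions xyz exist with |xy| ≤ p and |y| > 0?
3

For s = 'aaaa' with pumping length p = 2:

Constraints: |xy| ≤ 2, |y| > 0

Valid decompositions (|xy| ≤ p, |y| ≥ 1):
  • x='', y='a', z='aaa'
  • x='a', y='a', z='aa'
  • x='', y='aa', z='aa'

Total count: 3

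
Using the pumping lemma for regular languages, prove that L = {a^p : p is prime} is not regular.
Assume for contradiction that L is regular, and let p ≥ 1 be the pumping length given by the pumping lemma.
Choose a prime q with q ≥ p (one exists because there are infinitely many primes) and let s = a^q. Then s ∈ L and |s| = q ≥ p.
By the pumping lemma, s = xyz for some x, y, z with |xy| ≤ p, |y| ≥ 1, and xy^i z ∈ L for every i ≥ 0.
Here y = a^k for some k with 1 ≤ k ≤ p, and xy^i z = a^(q + (i − 1)k) for every i ≥ 0.

Take i = q + 1: |xy^(q+1) z| = q + qk = q(k + 1).
Both factors satisfy q ≥ 2 and k + 1 ≥ 2, so q(k + 1) is composite, and xy^(q+1) z ∉ L.

This contradicts the pumping lemma, which requires xy^i z ∈ L for all i ≥ 0.
Hence L = {a^p : p is prime} is not regular. ∎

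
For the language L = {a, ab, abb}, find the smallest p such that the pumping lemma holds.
p = 4

For a finite language L, the pumping lemma holds vacuously if p > max|s| for s ∈ L.

The longest string in L = {a, ab, abb} has length 3.
If p = 4, then no string s ∈ L has |s| ≥ p, so the condition is vacuously true.

The minimum pumping length is p = 4.

Why no smaller p works: for any p ≤ 3, the longest string s ∈ L has |s| = 3 ≥ p, so it would
have to be pumpable; but pumping up (i = 2, 3, ...) produces ever longer strings, which cannot all lie in the
finite language L. So the pumping property fails for every p ≤ 3.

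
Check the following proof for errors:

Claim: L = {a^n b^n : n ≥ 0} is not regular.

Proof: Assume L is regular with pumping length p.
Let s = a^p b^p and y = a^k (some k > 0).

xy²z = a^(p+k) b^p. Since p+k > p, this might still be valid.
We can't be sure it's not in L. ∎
The proof is INCORRECT.

Error: The conclusion is wrong.
xy²z = a^(p+k) b^p is definitely NOT in L because the number of a's (p+k) ≠ number of b's (p).
The proof incorrectly doubts what is actually a valid contradiction.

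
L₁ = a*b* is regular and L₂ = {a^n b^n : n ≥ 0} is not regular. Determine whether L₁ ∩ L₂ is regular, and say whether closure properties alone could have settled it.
No — L₁ ∩ L₂ is not regular.

Every string a^n b^n already lies in a*b*, so L₁ ∩ L₂ = {a^n b^n : n ≥ 0} = L₂ itself, which is the standard non-regular language (pump s = a^p b^p).

Note that the bare facts "L₁ regular, L₂ non-regular" do not settle the question by themselves: the closure of regular languages under ∪, ∩, complement and difference applies only when BOTH operands are regular. With a non-regular operand the result can come out regular or non-regular depending on the specific languages, so one has to work out L₁ ∩ L₂ for this particular pair, as above.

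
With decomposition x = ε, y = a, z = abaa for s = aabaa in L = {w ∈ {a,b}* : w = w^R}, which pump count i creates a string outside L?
i = 2

xy²z = ε · aa · abaa = aaabaa; aaabaa reversed is aabaaa ≠ aaabaa, so it is not a palindrome and is not in L.
(Other choices also work, e.g. i = 0, 3; only i = 1 is guaranteed to stay in L since xy¹z = s.)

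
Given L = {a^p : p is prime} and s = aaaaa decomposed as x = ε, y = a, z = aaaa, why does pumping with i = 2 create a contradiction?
xy²z = aaaaaa ∉ L

Pumping with i = 2 replaces y = a by y² = aa:
- Original: s = xyz = aaaaa; aaaaa has length 5, which is prime, so it is in L
- Pumped: xy²z = ε · aa · aaaa = aaaaaa
- aaaaaa has length 6 = 2 × 3, which is not prime, so it is not in L

The pumping lemma would require xy²z ∈ L, so this decomposition yields a contradiction.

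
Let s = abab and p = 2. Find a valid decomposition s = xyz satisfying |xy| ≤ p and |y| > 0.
x = '', y = 'ab', z = 'ab'

For s = abab and p = 2, one valid decomposition is:
- x = '' (length 0)
- y = 'ab' (length 2)
- z = 'ab' (length 2)

Verification:
- xyz = '' + 'ab' + 'ab' = abab ✓
- |xy| = 2 ≤ 2 ✓
- |y| = 2 > 0 ✓

All pumping lemma constraints are satisfied.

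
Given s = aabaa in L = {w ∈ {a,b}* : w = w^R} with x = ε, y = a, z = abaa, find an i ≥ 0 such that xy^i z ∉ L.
i = 0

xy⁰z = ε · ε · abaa = abaa; abaa reversed is aaba ≠ abaa, so it is not a palindrome and is not in L.
(Other choices also work, e.g. i = 2, 3; only i = 1 is guaranteed to stay in L since xy¹z = s.)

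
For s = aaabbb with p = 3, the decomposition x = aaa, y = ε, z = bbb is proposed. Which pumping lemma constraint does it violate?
Violated: |y| > 0

The decomposition x = aaa, y = ε, z = bbb for s = aaabbb with p = 3
violates the constraint: |y| > 0

|y| = 0, but the pumping lemma requires |y| > 0 (y must be non-empty).

Pumping lemma constraints:
1. xyz = s (decomposition is valid)
2. |xy| ≤ p
3. |y| > 0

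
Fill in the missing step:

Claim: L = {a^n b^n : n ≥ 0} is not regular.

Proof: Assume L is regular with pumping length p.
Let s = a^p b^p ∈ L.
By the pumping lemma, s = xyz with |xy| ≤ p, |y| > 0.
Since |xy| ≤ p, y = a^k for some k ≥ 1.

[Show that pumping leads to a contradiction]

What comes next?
Consider xy²z = a^(p+k) b^p.

Since k ≥ 1, we have p + k > p.
So xy²z has more a's than b's: (p+k) a's vs p b's.
This means xy²z ∉ L because a^n b^n requires equal counts.

This contradicts the pumping lemma which states xy²z ∈ L.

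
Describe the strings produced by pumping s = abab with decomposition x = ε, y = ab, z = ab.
{xy^i z : i ≥ 0} = {(ab)^(i+1) : i ≥ 0} = {ab, abab, ababab, ...}

With x = ε, y = ab, z = ab: Pumping 'ab' gives strings of alternating a's and b's.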